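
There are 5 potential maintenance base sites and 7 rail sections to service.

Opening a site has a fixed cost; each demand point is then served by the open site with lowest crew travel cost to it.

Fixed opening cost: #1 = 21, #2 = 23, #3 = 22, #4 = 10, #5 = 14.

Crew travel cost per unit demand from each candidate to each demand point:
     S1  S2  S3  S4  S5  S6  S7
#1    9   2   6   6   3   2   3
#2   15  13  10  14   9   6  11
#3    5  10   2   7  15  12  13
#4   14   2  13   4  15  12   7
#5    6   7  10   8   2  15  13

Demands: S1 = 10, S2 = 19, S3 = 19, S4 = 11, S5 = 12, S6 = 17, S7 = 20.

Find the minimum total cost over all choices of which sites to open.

Open {#1, #3, #4}: assign each demand point to its cheapest open site.
  S1→#3 10×5=50, S2→#1 19×2=38, S3→#3 19×2=38, S4→#4 11×4=44, S5→#1 12×3=36, S6→#1 17×2=34, S7→#1 20×3=60
  crew travel cost 300, fixed 53 → total 353.
Compare {#1, #3, #4, #5}: crew travel cost 288 + fixed 67 = 355.
Compare {#1, #3}: crew travel cost 322 + fixed 43 = 365.
Compare {#1, #3, #5}: crew travel cost 310 + fixed 57 = 367.
All other subsets cost ≥ 355. Minimum total cost: 353.

353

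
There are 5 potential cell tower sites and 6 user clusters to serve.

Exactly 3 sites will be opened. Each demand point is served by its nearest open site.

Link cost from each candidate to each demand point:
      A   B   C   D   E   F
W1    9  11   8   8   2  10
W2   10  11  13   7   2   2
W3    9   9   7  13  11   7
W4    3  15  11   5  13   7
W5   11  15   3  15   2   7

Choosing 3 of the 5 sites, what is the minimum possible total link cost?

26

Open {W2, W4, W5}.
  A→W4 3, B→W2 11, C→W5 3, D→W4 5, E→W2 2, F→W2 2  ⇒ total 26.
Compare {W2, W3, W4}: total 28.
Compare {W3, W4, W5}: total 29.
No size-3 selection does better; minimum is 26.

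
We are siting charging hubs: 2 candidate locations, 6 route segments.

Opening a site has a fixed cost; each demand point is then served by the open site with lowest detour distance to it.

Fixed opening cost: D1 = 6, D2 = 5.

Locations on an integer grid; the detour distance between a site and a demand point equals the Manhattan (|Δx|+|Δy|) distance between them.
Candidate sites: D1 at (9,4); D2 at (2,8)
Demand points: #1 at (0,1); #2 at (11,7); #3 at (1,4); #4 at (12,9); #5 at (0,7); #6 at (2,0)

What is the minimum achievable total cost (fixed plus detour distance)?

Open {D1, D2}: assign each demand point to its cheapest open site.
  #1→D2 9, #2→D1 5, #3→D2 5, #4→D1 8, #5→D2 3, #6→D2 8
  detour distance 38, fixed 11 → total 49.
Compare {D2}: detour distance 46 + fixed 5 = 51.
Compare {D1}: detour distance 56 + fixed 6 = 62.

49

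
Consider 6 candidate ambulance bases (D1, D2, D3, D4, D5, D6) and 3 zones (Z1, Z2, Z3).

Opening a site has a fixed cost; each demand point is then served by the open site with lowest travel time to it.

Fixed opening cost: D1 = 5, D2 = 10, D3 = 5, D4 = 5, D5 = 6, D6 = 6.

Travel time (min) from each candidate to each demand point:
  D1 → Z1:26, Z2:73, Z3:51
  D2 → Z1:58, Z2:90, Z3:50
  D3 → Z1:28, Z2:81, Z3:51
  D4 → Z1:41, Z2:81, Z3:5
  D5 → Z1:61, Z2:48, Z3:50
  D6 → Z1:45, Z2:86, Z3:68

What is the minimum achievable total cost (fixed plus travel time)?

Open {D1, D4, D5}: assign each demand point to its cheapest open site.
  Z1→D1 26, Z2→D5 48, Z3→D4 5
  travel time 79, fixed 16 → total 95.
Compare {D3, D4, D5}: travel time 81 + fixed 16 = 97.
Compare {D1, D3, D4, D5}: travel time 79 + fixed 21 = 100.
Compare {D1, D4, D5, D6}: travel time 79 + fixed 22 = 101.
All other subsets cost ≥ 97. Minimum total cost: 95.

95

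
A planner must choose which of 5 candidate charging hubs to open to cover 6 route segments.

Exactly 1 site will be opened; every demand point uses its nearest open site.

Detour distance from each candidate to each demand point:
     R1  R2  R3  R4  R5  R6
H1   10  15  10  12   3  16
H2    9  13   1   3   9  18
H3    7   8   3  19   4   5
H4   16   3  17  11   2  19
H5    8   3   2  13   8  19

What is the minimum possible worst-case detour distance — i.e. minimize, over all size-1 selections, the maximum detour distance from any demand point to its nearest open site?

Open {H1}.
  Farthest demand point is R6 at detour distance 16 (to H1); all others are ≤ 16.
With {H2} the worst case is 18.
With {H3} the worst case is 19.
No size-1 selection achieves below 16.

16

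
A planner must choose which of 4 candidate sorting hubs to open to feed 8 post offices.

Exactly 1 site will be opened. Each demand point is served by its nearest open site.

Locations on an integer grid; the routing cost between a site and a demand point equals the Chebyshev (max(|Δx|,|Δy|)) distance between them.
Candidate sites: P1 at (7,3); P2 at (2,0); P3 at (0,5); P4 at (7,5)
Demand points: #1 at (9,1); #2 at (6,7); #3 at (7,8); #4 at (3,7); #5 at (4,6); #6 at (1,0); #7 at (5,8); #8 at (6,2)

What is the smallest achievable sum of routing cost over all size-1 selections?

28

Open {P4}.
  #1→P4 4, #2→P4 2, #3→P4 3, #4→P4 4, #5→P4 3, #6→P4 6, #7→P4 3, #8→P4 3  ⇒ total 28.
Compare {P1}: total 30.
Compare {P3}: total 45.
No size-1 selection does better; minimum is 28.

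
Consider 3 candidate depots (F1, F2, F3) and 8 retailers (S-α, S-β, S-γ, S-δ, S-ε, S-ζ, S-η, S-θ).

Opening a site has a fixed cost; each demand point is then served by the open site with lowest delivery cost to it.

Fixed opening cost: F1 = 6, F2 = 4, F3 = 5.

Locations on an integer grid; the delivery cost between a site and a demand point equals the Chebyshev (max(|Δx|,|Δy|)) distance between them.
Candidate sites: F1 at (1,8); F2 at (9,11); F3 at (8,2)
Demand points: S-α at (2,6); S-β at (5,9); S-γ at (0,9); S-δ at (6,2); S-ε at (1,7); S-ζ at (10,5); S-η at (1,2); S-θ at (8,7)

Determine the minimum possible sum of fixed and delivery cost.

35

Open {F1, F3}: assign each demand point to its cheapest open site.
  S-α→F1 2, S-β→F1 4, S-γ→F1 1, S-δ→F3 2, S-ε→F1 1, S-ζ→F3 3, S-η→F1 6, S-θ→F3 5
  delivery cost 24, fixed 11 → total 35.
Compare {F1, F2, F3}: delivery cost 23 + fixed 15 = 38.
Compare {F1, F2}: delivery cost 30 + fixed 10 = 40.
Compare {F1}: delivery cost 36 + fixed 6 = 42.
All other subsets cost ≥ 38. Minimum total cost: 35.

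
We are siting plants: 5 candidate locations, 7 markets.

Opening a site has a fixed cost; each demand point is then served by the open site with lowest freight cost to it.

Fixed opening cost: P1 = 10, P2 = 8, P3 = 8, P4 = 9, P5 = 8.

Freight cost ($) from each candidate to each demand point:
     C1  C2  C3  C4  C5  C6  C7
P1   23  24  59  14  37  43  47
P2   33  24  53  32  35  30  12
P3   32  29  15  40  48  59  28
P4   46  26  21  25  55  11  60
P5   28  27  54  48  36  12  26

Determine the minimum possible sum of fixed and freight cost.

167

Open {P1, P2, P4}: assign each demand point to its cheapest open site.
  C1→P1 23, C2→P1 24, C3→P4 21, C4→P1 14, C5→P2 35, C6→P4 11, C7→P2 12
  freight cost 140, fixed 27 → total 167.
Compare {P1, P2, P3, P4}: freight cost 134 + fixed 35 = 169.
Compare {P1, P2, P3, P5}: freight cost 135 + fixed 34 = 169.
Compare {P1, P2, P4, P5}: freight cost 140 + fixed 35 = 175.
All other subsets cost ≥ 169. Minimum total cost: 167.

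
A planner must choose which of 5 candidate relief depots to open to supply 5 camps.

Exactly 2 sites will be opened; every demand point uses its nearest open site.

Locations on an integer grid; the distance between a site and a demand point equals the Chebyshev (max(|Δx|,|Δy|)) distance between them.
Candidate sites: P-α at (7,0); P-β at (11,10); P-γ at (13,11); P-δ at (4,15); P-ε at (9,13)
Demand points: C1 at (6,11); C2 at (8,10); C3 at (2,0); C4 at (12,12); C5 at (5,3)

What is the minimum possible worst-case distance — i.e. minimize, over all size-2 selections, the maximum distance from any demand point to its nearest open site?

Open {P-α, P-β}.
  Farthest demand point is C1 at distance 5 (to P-β); all others are ≤ 5.
With {P-α, P-ε} the worst case is 5.
With {P-α, P-γ} the worst case is 7.
No size-2 selection achieves below 5.

5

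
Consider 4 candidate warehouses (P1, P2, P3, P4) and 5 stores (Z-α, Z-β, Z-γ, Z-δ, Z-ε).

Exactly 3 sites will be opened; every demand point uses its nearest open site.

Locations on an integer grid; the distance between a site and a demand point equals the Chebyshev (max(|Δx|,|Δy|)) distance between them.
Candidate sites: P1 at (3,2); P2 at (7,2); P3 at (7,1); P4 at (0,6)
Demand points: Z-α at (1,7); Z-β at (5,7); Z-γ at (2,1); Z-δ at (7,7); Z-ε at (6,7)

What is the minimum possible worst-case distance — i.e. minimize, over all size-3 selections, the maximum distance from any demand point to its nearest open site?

Open {P1, P2, P3}.
  Farthest demand point is Z-α at distance 5 (to P1); all others are ≤ 5.
With {P1, P2, P4} the worst case is 5.
With {P1, P3, P4} the worst case is 5.
No size-3 selection achieves below 5.

5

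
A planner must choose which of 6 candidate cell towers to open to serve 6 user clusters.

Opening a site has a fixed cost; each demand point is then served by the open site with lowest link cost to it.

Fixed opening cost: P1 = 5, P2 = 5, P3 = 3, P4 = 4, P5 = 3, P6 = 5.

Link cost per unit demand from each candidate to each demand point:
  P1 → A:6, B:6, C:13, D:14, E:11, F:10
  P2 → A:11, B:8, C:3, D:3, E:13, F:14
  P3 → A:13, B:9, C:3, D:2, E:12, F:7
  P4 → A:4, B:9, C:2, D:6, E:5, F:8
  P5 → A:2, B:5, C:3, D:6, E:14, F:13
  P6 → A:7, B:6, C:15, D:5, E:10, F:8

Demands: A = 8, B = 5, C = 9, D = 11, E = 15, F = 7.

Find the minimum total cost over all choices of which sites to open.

Open {P3, P4, P5}: assign each demand point to its cheapest open site.
  A→P5 8×2=16, B→P5 5×5=25, C→P4 9×2=18, D→P3 11×2=22, E→P4 15×5=75, F→P3 7×7=49
  link cost 205, fixed 10 → total 215.
Compare {P1, P3, P4, P5}: link cost 205 + fixed 15 = 220.
Compare {P2, P3, P4, P5}: link cost 205 + fixed 15 = 220.
Compare {P3, P4, P5, P6}: link cost 205 + fixed 15 = 220.
All other subsets cost ≥ 220. Minimum total cost: 215.

215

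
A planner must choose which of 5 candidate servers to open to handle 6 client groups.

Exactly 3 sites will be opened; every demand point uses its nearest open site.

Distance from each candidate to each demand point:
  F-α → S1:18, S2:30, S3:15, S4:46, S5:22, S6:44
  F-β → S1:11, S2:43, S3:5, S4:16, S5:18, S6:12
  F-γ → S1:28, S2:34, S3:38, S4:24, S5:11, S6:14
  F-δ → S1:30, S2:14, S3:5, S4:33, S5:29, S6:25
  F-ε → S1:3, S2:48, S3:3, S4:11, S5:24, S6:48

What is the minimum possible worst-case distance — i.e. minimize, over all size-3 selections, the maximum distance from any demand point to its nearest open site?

14

Open {F-γ, F-δ, F-ε}.
  Farthest demand point is S2 at distance 14 (to F-δ); all others are ≤ 14.
With {F-β, F-γ, F-δ} the worst case is 16.
With {F-α, F-β, F-δ} the worst case is 18.
No size-3 selection achieves below 14.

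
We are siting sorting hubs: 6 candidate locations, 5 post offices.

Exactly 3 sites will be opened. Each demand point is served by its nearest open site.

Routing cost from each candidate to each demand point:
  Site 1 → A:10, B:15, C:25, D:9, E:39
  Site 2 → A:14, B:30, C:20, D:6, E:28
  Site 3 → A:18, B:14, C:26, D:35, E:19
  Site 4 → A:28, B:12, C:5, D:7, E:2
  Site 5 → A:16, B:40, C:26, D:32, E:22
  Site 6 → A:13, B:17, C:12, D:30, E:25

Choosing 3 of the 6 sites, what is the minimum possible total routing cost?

35

Open {Site 1, Site 2, Site 4}.
  A→Site 1 10, B→Site 4 12, C→Site 4 5, D→Site 2 6, E→Site 4 2  ⇒ total 35.
Compare {Site 1, Site 3, Site 4}: total 36.
Compare {Site 1, Site 4, Site 5}: total 36.
No size-3 selection does better; minimum is 35.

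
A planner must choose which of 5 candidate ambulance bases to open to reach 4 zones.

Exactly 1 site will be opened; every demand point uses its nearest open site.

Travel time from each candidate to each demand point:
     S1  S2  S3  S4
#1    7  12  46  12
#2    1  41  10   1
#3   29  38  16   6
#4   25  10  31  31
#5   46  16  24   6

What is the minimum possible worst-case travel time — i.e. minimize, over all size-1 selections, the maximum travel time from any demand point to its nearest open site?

Open {#4}.
  Farthest demand point is S3 at travel time 31 (to #4); all others are ≤ 31.
With {#3} the worst case is 38.
With {#2} the worst case is 41.
No size-1 selection achieves below 31.

31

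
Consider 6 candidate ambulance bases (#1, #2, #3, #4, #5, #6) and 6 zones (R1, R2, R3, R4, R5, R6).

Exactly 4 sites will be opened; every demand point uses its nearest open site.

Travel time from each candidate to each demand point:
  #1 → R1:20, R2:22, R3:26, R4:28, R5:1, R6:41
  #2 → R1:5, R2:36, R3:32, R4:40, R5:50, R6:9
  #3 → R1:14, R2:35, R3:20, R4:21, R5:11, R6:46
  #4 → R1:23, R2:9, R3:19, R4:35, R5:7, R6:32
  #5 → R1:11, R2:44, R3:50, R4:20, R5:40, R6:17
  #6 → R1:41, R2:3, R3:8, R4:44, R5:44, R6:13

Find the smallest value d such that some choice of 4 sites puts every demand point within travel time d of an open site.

Open {#1, #2, #4, #5}.
  Farthest demand point is R4 at travel time 20 (to #5); all others are ≤ 20.
With {#1, #2, #5, #6} the worst case is 20.
With {#1, #3, #4, #5} the worst case is 20.
No size-4 selection achieves below 20.

20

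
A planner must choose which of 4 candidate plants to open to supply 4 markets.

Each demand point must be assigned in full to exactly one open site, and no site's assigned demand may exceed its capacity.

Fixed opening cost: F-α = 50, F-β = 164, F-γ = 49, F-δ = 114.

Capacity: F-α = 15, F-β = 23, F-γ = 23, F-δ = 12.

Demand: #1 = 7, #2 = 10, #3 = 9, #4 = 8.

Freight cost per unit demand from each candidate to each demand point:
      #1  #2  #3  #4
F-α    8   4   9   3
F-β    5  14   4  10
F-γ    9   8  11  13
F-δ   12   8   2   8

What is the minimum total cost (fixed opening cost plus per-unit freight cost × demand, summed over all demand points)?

Open {F-α, F-γ}; cheapest assignment that respects the capacities:
  F-α (cap 15, load 15): #1, #4 — cost 7×8 + 8×3 = 80
  F-γ (cap 23, load 19): #2, #3 — cost 10×8 + 9×11 = 179
  Shipping 259, fixed 99 → total 358.
  Any other capacity-feasible assignment to {F-α, F-γ} ships for at least 259.
Compare {F-α, F-γ, F-δ}: its best feasible assignment gives total 391.
Compare {F-α, F-β, F-γ}: its best feasible assignment gives total 438.
Every other set of open sites that can feasibly serve all demand totals ≥ 391 even under its best assignment. Minimum: 358.

358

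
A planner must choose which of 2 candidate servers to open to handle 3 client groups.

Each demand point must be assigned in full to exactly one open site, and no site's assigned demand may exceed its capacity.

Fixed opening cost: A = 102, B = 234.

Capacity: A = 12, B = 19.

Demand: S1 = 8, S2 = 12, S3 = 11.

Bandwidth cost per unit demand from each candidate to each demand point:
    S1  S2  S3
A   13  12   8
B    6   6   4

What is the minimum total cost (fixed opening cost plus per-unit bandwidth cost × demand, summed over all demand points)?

572

Open {A, B}; cheapest assignment that respects the capacities:
  A (cap 12, load 12): S2 — cost 12×12 = 144
  B (cap 19, load 19): S1, S3 — cost 8×6 + 11×4 = 92
  Shipping 236, fixed 336 → total 572.
  Any other capacity-feasible assignment to {A, B} ships for at least 236.
Total demand is 31 and no other set of sites has combined capacity ≥ 31, so {A, B} is the only feasible choice of open sites. Minimum: 572.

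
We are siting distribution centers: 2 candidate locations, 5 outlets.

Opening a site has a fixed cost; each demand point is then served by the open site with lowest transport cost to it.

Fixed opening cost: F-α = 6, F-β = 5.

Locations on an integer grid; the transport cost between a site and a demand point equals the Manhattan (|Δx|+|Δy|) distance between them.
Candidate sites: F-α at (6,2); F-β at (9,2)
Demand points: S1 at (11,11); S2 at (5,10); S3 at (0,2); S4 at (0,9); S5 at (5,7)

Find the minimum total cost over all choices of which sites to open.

54

Open {F-α}: assign each demand point to its cheapest open site.
  S1→F-α 14, S2→F-α 9, S3→F-α 6, S4→F-α 13, S5→F-α 6
  transport cost 48, fixed 6 → total 54.
Compare {F-α, F-β}: transport cost 45 + fixed 11 = 56.
Compare {F-β}: transport cost 57 + fixed 5 = 62.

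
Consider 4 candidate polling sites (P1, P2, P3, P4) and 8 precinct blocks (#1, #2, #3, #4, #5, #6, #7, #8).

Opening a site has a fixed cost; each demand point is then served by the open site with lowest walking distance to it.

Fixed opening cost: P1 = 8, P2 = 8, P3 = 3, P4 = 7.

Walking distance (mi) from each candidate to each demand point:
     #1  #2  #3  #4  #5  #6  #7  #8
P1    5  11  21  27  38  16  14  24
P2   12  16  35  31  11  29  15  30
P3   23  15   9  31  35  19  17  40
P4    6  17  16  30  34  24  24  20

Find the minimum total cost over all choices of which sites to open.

Open {P1, P2, P3}: assign each demand point to its cheapest open site.
  #1→P1 5, #2→P1 11, #3→P3 9, #4→P1 27, #5→P2 11, #6→P1 16, #7→P1 14, #8→P1 24
  walking distance 117, fixed 19 → total 136.
Compare {P1, P2, P3, P4}: walking distance 113 + fixed 26 = 139.
Compare {P1, P2, P4}: walking distance 120 + fixed 23 = 143.
Compare {P2, P3, P4}: walking distance 125 + fixed 18 = 143.
All other subsets cost ≥ 139. Minimum total cost: 136.

136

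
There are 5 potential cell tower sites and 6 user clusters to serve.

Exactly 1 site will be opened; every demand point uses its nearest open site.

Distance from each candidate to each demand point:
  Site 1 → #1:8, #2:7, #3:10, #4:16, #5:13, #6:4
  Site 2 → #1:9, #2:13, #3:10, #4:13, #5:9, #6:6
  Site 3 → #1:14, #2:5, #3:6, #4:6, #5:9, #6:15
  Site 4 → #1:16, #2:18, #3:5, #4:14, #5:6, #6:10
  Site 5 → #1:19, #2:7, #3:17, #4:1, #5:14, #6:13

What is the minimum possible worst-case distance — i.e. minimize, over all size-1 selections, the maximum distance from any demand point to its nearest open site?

13

Open {Site 2}.
  Farthest demand point is #2 at distance 13 (to Site 2); all others are ≤ 13.
With {Site 3} the worst case is 15.
With {Site 1} the worst case is 16.
No size-1 selection achieves below 13.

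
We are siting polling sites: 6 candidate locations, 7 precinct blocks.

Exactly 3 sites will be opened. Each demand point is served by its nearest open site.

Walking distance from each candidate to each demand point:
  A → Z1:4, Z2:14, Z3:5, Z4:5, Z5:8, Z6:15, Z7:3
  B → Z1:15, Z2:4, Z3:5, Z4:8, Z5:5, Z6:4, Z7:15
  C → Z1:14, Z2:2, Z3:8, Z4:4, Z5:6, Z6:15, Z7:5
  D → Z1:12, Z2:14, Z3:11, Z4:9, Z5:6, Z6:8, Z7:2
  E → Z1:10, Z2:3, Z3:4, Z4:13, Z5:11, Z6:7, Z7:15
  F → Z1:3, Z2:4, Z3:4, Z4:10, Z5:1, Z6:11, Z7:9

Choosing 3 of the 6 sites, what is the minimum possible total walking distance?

Open {B, C, F}.
  Z1→F 3, Z2→C 2, Z3→F 4, Z4→C 4, Z5→F 1, Z6→B 4, Z7→C 5  ⇒ total 23.
Compare {A, B, F}: total 24.
Compare {C, D, F}: total 24.
No size-3 selection does better; minimum is 23.

23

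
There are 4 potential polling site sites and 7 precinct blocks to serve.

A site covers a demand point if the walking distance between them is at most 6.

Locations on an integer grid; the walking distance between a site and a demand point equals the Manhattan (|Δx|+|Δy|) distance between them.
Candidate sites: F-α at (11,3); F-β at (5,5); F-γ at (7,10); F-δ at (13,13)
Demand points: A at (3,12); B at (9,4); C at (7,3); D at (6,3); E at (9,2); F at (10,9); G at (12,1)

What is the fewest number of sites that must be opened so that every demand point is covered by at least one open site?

2

Coverage sets (demand points within 6 of each site):
  F-α: {B, C, D, E, G}
  F-β: {B, C, D}
  F-γ: {A, F}
  F-δ: {}
No single site covers all 7 demand points.
But {F-α, F-γ} covers everything, so the minimum is 2.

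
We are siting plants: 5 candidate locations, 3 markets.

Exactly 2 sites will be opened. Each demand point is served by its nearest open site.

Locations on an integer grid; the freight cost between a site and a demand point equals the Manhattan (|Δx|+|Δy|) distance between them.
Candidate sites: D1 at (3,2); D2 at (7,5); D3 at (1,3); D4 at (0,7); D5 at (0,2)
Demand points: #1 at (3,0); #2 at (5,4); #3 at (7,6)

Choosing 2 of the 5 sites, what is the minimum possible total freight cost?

Open {D1, D2}.
  #1→D1 2, #2→D2 3, #3→D2 1  ⇒ total 6.
Compare {D2, D3}: total 9.
Compare {D2, D5}: total 9.
No size-2 selection does better; minimum is 6.

6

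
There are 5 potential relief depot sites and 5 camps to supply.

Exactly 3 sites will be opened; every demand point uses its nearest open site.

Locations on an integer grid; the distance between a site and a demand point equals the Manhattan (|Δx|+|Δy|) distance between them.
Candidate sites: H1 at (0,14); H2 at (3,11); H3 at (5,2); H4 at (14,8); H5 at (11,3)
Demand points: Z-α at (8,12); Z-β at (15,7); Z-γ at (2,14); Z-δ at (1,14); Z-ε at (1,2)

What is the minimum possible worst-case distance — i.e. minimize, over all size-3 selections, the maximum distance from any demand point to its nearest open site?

Open {H2, H3, H4}.
  Farthest demand point is Z-α at distance 6 (to H2); all others are ≤ 6.
With {H2, H3, H5} the worst case is 8.
With {H1, H3, H4} the worst case is 10.
No size-3 selection achieves below 6.

6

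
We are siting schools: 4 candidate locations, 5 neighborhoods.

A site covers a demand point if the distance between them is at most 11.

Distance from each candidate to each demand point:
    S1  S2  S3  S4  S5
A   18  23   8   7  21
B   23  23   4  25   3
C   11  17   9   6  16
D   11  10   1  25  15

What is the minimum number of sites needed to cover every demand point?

Coverage sets (demand points within 11 of each site):
  A: {S3, S4}
  B: {S3, S5}
  C: {S1, S3, S4}
  D: {S1, S2, S3}
No 2 sites suffice: every size-2 union leaves at least one demand point uncovered.
But {A, B, D} covers everything, so the minimum is 3.

3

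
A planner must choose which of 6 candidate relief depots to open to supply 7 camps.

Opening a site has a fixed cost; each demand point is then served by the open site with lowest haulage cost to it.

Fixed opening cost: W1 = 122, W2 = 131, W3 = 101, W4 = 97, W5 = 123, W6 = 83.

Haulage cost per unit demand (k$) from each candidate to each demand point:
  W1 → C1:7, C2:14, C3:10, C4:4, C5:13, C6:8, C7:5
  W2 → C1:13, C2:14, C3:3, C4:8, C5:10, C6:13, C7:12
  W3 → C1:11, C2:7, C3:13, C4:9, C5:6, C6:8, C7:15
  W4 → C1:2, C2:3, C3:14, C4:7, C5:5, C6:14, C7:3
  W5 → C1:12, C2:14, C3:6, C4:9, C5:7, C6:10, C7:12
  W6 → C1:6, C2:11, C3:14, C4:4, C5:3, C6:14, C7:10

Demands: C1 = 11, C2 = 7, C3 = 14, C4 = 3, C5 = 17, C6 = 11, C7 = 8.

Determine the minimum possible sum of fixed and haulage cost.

Open {W2, W4}: assign each demand point to its cheapest open site.
  C1→W4 11×2=22, C2→W4 7×3=21, C3→W2 14×3=42, C4→W4 3×7=21, C5→W4 17×5=85, C6→W2 11×13=143, C7→W4 8×3=24
  haulage cost 358, fixed 228 → total 586.
Compare {W4, W5}: haulage cost 367 + fixed 220 = 587.
Compare {W1, W4}: haulage cost 392 + fixed 219 = 611.
Compare {W4}: haulage cost 523 + fixed 97 = 620.
All other subsets cost ≥ 587. Minimum total cost: 586.

586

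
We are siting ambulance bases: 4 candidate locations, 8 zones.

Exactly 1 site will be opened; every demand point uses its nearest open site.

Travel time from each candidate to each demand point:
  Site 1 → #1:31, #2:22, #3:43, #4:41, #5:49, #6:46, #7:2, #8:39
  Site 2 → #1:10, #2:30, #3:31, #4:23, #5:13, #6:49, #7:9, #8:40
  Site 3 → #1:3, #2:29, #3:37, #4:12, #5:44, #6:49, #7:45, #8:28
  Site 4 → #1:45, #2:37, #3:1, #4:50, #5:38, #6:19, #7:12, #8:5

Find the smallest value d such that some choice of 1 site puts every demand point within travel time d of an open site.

Open {Site 1}.
  Farthest demand point is #5 at travel time 49 (to Site 1); all others are ≤ 49.
With {Site 2} the worst case is 49.
With {Site 3} the worst case is 49.
No size-1 selection achieves below 49.

49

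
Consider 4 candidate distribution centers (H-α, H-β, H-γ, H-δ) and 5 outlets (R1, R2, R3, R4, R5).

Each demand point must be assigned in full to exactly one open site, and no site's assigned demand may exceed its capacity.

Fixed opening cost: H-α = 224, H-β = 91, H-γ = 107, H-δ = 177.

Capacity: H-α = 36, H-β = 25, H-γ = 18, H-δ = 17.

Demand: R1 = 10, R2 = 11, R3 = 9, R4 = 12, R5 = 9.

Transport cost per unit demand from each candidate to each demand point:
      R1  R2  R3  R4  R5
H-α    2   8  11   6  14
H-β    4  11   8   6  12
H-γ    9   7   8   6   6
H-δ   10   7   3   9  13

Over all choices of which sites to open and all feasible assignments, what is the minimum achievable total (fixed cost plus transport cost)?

637

Open {H-α, H-γ}; cheapest assignment that respects the capacities:
  H-α (cap 36, load 33): R1, R2, R4 — cost 10×2 + 11×8 + 12×6 = 180
  H-γ (cap 18, load 18): R3, R5 — cost 9×8 + 9×6 = 126
  Shipping 306, fixed 331 → total 637.
  Any other capacity-feasible assignment to {H-α, H-γ} ships for at least 306.
Compare {H-α, H-β}: its best feasible assignment gives total 675.
Compare {H-β, H-γ, H-δ}: its best feasible assignment gives total 690.
Every other set of open sites that can feasibly serve all demand totals ≥ 675 even under its best assignment. Minimum: 637.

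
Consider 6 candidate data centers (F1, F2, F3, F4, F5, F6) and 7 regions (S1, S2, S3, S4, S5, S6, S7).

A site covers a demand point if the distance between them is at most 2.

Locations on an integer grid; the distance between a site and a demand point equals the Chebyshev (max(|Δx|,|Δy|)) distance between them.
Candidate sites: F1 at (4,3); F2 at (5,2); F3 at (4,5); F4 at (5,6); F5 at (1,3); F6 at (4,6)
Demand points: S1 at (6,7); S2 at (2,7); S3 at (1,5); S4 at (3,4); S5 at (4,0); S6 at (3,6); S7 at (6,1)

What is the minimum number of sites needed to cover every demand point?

3

Coverage sets (demand points within 2 of each site):
  F1: {S4, S7}
  F2: {S4, S5, S7}
  F3: {S1, S2, S4, S6}
  F4: {S1, S4, S6}
  F5: {S3, S4}
  F6: {S1, S2, S4, S6}
No 2 sites suffice: every size-2 union leaves at least one demand point uncovered.
But {F2, F3, F5} covers everything, so the minimum is 3.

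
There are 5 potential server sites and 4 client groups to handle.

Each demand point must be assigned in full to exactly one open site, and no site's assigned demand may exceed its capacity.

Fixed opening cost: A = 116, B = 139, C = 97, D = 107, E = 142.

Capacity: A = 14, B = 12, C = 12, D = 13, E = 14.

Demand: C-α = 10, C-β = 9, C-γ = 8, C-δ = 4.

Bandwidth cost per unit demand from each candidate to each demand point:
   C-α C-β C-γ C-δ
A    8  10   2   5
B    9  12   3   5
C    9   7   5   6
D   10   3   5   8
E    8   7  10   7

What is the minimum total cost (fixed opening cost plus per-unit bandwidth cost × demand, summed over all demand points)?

Open {A, C, D}; cheapest assignment that respects the capacities:
  A (cap 14, load 12): C-γ, C-δ — cost 8×2 + 4×5 = 36
  C (cap 12, load 10): C-α — cost 10×9 = 90
  D (cap 13, load 9): C-β — cost 9×3 = 27
  Shipping 153, fixed 320 → total 473.
  Any other capacity-feasible assignment to {A, C, D} ships for at least 153.
Compare {B, C, D}: its best feasible assignment gives total 504.
Compare {A, D, E}: its best feasible assignment gives total 508.
Every other set of open sites that can feasibly serve all demand totals ≥ 504 even under its best assignment. Minimum: 473.

473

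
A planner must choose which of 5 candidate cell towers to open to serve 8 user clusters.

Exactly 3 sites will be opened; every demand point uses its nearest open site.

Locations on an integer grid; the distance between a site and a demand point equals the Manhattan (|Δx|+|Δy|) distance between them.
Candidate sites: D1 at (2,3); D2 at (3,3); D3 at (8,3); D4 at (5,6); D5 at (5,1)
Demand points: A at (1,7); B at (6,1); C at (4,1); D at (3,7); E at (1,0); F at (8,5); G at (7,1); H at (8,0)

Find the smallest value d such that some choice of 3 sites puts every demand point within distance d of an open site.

Open {D1, D2, D3}.
  Farthest demand point is A at distance 5 (to D1); all others are ≤ 5.
With {D1, D3, D4} the worst case is 5.
With {D1, D3, D5} the worst case is 5.
No size-3 selection achieves below 5.

5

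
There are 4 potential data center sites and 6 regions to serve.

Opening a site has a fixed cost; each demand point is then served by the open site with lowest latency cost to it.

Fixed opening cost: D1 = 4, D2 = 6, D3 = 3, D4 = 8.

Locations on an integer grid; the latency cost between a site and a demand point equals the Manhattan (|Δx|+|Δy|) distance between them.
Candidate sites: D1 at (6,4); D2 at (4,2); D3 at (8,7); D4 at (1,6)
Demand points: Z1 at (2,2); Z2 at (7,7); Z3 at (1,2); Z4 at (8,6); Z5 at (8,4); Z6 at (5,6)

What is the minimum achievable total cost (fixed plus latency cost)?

Open {D2, D3}: assign each demand point to its cheapest open site.
  Z1→D2 2, Z2→D3 1, Z3→D2 3, Z4→D3 1, Z5→D3 3, Z6→D3 4
  latency cost 14, fixed 9 → total 23.
Compare {D1, D2, D3}: latency cost 12 + fixed 13 = 25.
Compare {D1, D3}: latency cost 20 + fixed 7 = 27.
Compare {D1, D2}: latency cost 18 + fixed 10 = 28.
All other subsets cost ≥ 25. Minimum total cost: 23.

23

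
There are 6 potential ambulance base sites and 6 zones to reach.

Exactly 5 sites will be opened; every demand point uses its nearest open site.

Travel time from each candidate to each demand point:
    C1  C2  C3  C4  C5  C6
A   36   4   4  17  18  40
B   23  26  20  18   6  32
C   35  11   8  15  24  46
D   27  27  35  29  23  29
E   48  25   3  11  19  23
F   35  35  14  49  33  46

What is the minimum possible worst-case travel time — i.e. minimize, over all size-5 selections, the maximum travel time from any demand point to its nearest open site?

Open {A, B, C, D, E}.
  Farthest demand point is C1 at travel time 23 (to B); all others are ≤ 23.
With {A, B, C, E, F} the worst case is 23.
With {A, B, D, E, F} the worst case is 23.
No size-5 selection achieves below 23.

23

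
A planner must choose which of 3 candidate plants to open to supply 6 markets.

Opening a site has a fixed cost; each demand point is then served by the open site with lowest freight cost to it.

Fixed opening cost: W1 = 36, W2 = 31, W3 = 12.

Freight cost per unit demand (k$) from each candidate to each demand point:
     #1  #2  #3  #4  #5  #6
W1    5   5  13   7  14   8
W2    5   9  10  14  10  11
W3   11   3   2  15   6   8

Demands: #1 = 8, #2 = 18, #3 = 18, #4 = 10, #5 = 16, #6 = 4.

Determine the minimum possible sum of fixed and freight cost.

Open {W1, W3}: assign each demand point to its cheapest open site.
  #1→W1 8×5=40, #2→W3 18×3=54, #3→W3 18×2=36, #4→W1 10×7=70, #5→W3 16×6=96, #6→W1 4×8=32
  freight cost 328, fixed 48 → total 376.
Compare {W1, W2, W3}: freight cost 328 + fixed 79 = 407.
Compare {W2, W3}: freight cost 398 + fixed 43 = 441.
Compare {W3}: freight cost 456 + fixed 12 = 468.
All other subsets cost ≥ 407. Minimum total cost: 376.

376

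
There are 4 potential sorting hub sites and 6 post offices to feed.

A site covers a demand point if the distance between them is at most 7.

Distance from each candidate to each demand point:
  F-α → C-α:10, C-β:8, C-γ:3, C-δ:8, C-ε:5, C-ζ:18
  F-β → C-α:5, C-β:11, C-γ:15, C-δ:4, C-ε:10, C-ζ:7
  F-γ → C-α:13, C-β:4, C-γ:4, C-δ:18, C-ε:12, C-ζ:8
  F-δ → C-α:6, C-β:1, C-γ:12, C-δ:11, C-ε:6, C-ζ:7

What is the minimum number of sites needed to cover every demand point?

Coverage sets (demand points within 7 of each site):
  F-α: {C-γ, C-ε}
  F-β: {C-α, C-δ, C-ζ}
  F-γ: {C-β, C-γ}
  F-δ: {C-α, C-β, C-ε, C-ζ}
No 2 sites suffice: every size-2 union leaves at least one demand point uncovered.
But {F-α, F-β, F-γ} covers everything, so the minimum is 3.

3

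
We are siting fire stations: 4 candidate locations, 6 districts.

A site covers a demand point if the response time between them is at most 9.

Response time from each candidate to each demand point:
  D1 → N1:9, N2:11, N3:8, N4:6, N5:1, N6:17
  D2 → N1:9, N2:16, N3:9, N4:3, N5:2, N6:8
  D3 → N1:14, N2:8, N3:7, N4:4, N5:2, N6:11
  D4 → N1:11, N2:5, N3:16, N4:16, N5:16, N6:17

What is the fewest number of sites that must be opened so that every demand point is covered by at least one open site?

Coverage sets (demand points within 9 of each site):
  D1: {N1, N3, N4, N5}
  D2: {N1, N3, N4, N5, N6}
  D3: {N2, N3, N4, N5}
  D4: {N2}
No single site covers all 6 demand points.
But {D2, D3} covers everything, so the minimum is 2.

2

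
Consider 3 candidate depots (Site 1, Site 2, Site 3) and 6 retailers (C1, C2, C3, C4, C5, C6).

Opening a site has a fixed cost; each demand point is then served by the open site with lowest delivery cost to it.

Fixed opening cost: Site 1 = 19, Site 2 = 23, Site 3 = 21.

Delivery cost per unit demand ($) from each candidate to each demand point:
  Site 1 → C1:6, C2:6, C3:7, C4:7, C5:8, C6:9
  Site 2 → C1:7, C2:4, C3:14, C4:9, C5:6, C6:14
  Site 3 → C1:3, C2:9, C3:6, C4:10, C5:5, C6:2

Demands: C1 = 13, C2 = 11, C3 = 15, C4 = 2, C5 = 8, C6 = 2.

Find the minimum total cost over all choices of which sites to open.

Open {Site 2, Site 3}: assign each demand point to its cheapest open site.
  C1→Site 3 13×3=39, C2→Site 2 11×4=44, C3→Site 3 15×6=90, C4→Site 2 2×9=18, C5→Site 3 8×5=40, C6→Site 3 2×2=4
  delivery cost 235, fixed 44 → total 279.
Compare {Site 1, Site 3}: delivery cost 253 + fixed 40 = 293.
Compare {Site 1, Site 2, Site 3}: delivery cost 231 + fixed 63 = 294.
Compare {Site 3}: delivery cost 292 + fixed 21 = 313.
All other subsets cost ≥ 293. Minimum total cost: 279.

279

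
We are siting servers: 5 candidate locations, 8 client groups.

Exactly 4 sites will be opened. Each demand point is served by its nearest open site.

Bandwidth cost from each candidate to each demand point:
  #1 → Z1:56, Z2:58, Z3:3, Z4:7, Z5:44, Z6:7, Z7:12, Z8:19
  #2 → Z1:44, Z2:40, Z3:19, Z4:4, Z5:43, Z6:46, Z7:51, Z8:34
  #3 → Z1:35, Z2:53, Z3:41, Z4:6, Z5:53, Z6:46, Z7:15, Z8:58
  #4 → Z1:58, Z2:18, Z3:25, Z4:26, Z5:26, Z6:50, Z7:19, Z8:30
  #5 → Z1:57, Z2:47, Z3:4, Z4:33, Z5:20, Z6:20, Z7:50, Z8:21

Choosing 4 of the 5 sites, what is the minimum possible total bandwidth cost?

120

Open {#1, #3, #4, #5}.
  Z1→#3 35, Z2→#4 18, Z3→#1 3, Z4→#3 6, Z5→#5 20, Z6→#1 7, Z7→#1 12, Z8→#1 19  ⇒ total 120.
Compare {#1, #2, #3, #4}: total 124.
Compare {#1, #2, #4, #5}: total 127.
No size-4 selection does better; minimum is 120.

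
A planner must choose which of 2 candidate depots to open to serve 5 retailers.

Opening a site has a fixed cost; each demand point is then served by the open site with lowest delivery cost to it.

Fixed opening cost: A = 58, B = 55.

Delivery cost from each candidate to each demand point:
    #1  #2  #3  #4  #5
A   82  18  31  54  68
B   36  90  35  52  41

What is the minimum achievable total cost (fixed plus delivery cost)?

Open {A, B}: assign each demand point to its cheapest open site.
  #1→B 36, #2→A 18, #3→A 31, #4→B 52, #5→B 41
  delivery cost 178, fixed 113 → total 291.
Compare {B}: delivery cost 254 + fixed 55 = 309.
Compare {A}: delivery cost 253 + fixed 58 = 311.

291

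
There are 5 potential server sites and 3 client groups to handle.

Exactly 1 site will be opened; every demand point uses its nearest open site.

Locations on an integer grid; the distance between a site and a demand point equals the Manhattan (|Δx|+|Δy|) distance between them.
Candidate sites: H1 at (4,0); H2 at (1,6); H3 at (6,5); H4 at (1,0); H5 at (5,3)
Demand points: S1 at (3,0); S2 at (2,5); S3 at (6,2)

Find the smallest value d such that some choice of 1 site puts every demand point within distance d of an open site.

Open {H5}.
  Farthest demand point is S1 at distance 5 (to H5); all others are ≤ 5.
With {H1} the worst case is 7.
With {H4} the worst case is 7.
No size-1 selection achieves below 5.

5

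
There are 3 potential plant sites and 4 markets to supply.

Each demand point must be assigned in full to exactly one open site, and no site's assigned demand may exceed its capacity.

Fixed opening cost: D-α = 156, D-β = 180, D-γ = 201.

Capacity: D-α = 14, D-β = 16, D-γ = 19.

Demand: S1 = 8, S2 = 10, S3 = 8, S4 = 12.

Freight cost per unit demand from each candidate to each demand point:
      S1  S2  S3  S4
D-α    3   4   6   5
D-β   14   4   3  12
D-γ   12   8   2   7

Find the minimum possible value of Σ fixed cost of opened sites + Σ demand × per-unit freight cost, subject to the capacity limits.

Open {D-α, D-β, D-γ}; cheapest assignment that respects the capacities:
  D-α (cap 14, load 12): S4 — cost 12×5 = 60
  D-β (cap 16, load 10): S2 — cost 10×4 = 40
  D-γ (cap 19, load 16): S1, S3 — cost 8×12 + 8×2 = 112
  Shipping 212, fixed 537 → total 749.
  Any other capacity-feasible assignment to {D-α, D-β, D-γ} ships for at least 212.
Total demand is 38 and no other set of sites has combined capacity ≥ 38, so {D-α, D-β, D-γ} is the only feasible choice of open sites. Minimum: 749.

749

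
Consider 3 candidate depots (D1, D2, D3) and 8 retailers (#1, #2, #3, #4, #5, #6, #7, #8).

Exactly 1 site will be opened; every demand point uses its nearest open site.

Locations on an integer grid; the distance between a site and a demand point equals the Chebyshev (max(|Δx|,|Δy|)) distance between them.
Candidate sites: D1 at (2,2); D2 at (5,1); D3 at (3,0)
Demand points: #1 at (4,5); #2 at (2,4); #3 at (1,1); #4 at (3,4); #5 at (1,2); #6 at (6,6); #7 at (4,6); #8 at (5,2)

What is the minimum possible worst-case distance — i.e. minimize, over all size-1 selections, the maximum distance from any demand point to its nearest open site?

4

Open {D1}.
  Farthest demand point is #6 at distance 4 (to D1); all others are ≤ 4.
With {D2} the worst case is 5.
With {D3} the worst case is 6.
No size-1 selection achieves below 4.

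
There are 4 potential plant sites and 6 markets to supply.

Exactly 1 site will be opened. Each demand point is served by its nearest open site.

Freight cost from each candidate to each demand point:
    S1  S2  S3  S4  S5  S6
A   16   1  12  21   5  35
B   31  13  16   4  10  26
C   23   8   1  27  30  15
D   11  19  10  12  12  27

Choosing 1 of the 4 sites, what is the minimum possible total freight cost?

90

Open {A}.
  S1→A 16, S2→A 1, S3→A 12, S4→A 21, S5→A 5, S6→A 35  ⇒ total 90.
Compare {D}: total 91.
Compare {B}: total 100.
No size-1 selection does better; minimum is 90.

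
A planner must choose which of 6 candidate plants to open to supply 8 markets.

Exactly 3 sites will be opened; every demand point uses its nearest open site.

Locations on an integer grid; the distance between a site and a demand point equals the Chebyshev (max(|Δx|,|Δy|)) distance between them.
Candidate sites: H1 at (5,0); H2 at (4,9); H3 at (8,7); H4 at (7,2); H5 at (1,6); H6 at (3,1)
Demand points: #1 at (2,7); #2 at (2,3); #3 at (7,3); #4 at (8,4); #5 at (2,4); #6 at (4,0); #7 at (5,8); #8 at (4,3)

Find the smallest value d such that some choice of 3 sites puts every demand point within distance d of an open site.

Open {H1, H3, H5}.
  Farthest demand point is #2 at distance 3 (to H1); all others are ≤ 3.
With {H2, H4, H5} the worst case is 3.
With {H2, H4, H6} the worst case is 3.
No size-3 selection achieves below 3.

3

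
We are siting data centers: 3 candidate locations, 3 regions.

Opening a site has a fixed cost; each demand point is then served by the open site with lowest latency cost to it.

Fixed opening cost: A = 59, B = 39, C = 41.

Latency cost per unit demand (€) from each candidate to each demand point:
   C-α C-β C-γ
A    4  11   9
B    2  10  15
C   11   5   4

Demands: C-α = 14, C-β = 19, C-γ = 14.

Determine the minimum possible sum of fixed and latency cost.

Open {B, C}: assign each demand point to its cheapest open site.
  C-α→B 14×2=28, C-β→C 19×5=95, C-γ→C 14×4=56
  latency cost 179, fixed 80 → total 259.
Compare {A, C}: latency cost 207 + fixed 100 = 307.
Compare {A, B, C}: latency cost 179 + fixed 139 = 318.
Compare {C}: latency cost 305 + fixed 41 = 346.
All other subsets cost ≥ 307. Minimum total cost: 259.

259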